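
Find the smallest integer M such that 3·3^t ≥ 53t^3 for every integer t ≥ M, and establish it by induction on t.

At t = 8: 19683 < 27136, so the inequality fails and M ≥ 9. We prove 3·3^t ≥ 53t^3 for all t ≥ 9.
When t = 9: 3·3^t = 59049 and 53t^3 = 38637, so 59049 ≥ 38637.
Inductive step: assume the claim holds for t = i, so 3·3^i ≥ 53i^3.
Then 3·3^(i + 1) = 3·(3·3^i) ≥ 3·(53i^3).
Also, for i ≥ 9 we have 3·(53i^3) ≥ 53(i+1)^3, since 3 ≥ (1 + 1/i)^3 for all i ≥ 9.
Combining, 3·3^(i + 1) ≥ 53(i+1)^3.
Hence, by induction on t, the claim holds for every t ≥ 9.
Hence the smallest such M is 9.

M = 9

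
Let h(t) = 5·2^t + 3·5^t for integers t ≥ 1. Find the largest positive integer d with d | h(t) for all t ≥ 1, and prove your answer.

Computing the first values: h(1) = 25 and h(2) = 95; gcd(25, 95) = 5, so d ≤ 5.
We prove 5 | 5·2^t + 3·5^t for all t ≥ 1 by induction on t.
When t = 1: h(1) = 25 = 5·(5), so 5 | h(1).
Inductive step: suppose the statement holds for some p ≥ 1, i.e. 5 | h(p). Then
h(p+1) − 5·h(p) = (5·2^(p+1) + 3·5^(p+1)) − 5·(5·2^p + 3·5^p) = (5)·2^p·(2 − 5) = (-15)·2^p. Since 5 | h(p) by the inductive hypothesis, 5 | 5·h(p); and 5 | -15 since -15 = 5·-3. Therefore 5 | h(p+1).
Hence, by induction on t, the claim holds for every t ≥ 1.
Therefore the largest such d is 5.

d = 5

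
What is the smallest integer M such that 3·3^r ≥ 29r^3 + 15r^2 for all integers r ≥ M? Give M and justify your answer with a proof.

M = 8

At r = 7: 6561 < 10682, so the inequality fails and M ≥ 8. We prove 3·3^r ≥ 29r^3 + 15r^2 for all r ≥ 8.
For the base case r = 8: 3·3^r = 19683 and 29r^3 + 15r^2 = 15808, so 19683 ≥ 15808.
For the inductive step, assume it holds for an arbitrary p ≥ 8, so 3·3^p ≥ 29p^3 + 15p^2.
Then 3·3^(p + 1) = 3·(3·3^p) ≥ 3·(29p^3 + 15p^2).
Also, for p ≥ 8 we have 3·(29p^3 + 15p^2) ≥ 29(p+1)^3 + 15(p+1)^2, since 3·(29p^3 + 15p^2) − (29(p+1)^3 + 15(p+1)^2) = 58p^3 - 57p^2 - 117p - 44, which is nonnegative for all p ≥ 8.
Combining, 3·3^(p + 1) ≥ 29(p+1)^3 + 15(p+1)^2.
By induction, the statement is established for all r ≥ 8.
Hence the smallest such M is 8.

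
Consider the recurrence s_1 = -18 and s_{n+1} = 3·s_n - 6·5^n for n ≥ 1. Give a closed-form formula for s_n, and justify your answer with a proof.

Computing the first terms: s_1 = -18, s_2 = -84, s_3 = -402. This suggests s_n = -3^n - 3·5^n.
Base case (n = 1): the formula gives -18 = -18 = s_1.
Inductive step: assume the claim holds for n = r, so s_r = -3^r - 3·5^r.
Then s_{r+1} = 3·s_r - 6·5^r = 3·(-3^r - 3·5^r) - 6·5^r = -3^(r + 1) - 3·5^(r + 1),
which is the claimed formula at n = r+1.
By the principle of mathematical induction, the result holds for all n ≥ 1.

s_n = -3^n - 3·5^n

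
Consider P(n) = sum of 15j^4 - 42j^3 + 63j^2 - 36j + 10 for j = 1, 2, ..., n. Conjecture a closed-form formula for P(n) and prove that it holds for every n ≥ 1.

P(n) = n(3n^4 - 3n^3 + 5n^2 + 3n + 2)

We claim P(n) = n(3n^4 - 3n^3 + 5n^2 + 3n + 2) for all n ≥ 1.
Base case (n = 1): P(1) = 10, and the closed form gives 10. They agree.
Inductive step: assume the claim holds for n = j, so P(j) = j(3j^4 - 3j^3 + 5j^2 + 3j + 2).
Then P(j+1) = P(j) + (15j^4 + 18j^3 + 27j^2 + 24j + 10) = (j(3j^4 - 3j^3 + 5j^2 + 3j + 2)) + (15j^4 + 18j^3 + 27j^2 + 24j + 10).
Simplifying, P(j+1) = (j + 1)(3j^4 + 9j^3 + 14j^2 + 16j + 10) = (j+1)(3(j+1)^4 - 3(j+1)^3 + 5(j+1)^2 + 3(j+1) + 2),
which is the closed form with n = j+1.
By the principle of mathematical induction, the result holds for all n ≥ 1.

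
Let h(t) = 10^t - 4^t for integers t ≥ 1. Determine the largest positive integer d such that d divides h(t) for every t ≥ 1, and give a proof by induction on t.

d = 6

Computing the first values: h(1) = 6 and h(2) = 84; gcd(6, 84) = 6, so d ≤ 6.
We prove 6 | 10^t - 4^t for all t ≥ 1 by induction on t.
Base case (t = 1): h(1) = 6 = 6·(1), so 6 | h(1).
Inductive step: suppose the statement holds for some m ≥ 1, i.e. 6 | h(m). Then
10^{m+1} − 4^{m+1} = 10·10^m − 4·4^m = 10·(10^m − 4^m) + (6)·4^m. The first term is divisible by 6 by the inductive hypothesis, and the second term (6)·4^m is divisible by 6 since 6 | 6. Hence 6 | h(m+1).
By the principle of mathematical induction, the result holds for all t ≥ 1.
Therefore the largest such d is 6.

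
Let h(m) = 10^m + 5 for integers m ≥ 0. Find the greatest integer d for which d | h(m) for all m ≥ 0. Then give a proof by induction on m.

Computing the first values: h(0) = 6 and h(1) = 15; gcd(6, 15) = 3, so d ≤ 3.
We prove 3 | 10^m + 5 for all m ≥ 0 by induction on m.
For the base case m = 0: h(0) = 6 = 3·(2), so 3 | h(0).
For the inductive step, assume it holds for an arbitrary j ≥ 0, i.e. 3 | h(j). Then
h(j+1) = 10^(j+1) + 5 = 10·(10^j + 5) - 45 = 10·h(j) - 45. The first term is divisible by 3 by the inductive hypothesis, and -45 is divisible by 3. Hence 3 | h(j+1).
This completes the induction.
Therefore the largest such d is 3.

d = 3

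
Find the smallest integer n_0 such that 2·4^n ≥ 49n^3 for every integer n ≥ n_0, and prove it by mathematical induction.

At n = 6: 8192 < 10584, so the inequality fails and n_0 ≥ 7. We prove 2·4^n ≥ 49n^3 for all n ≥ 7.
Base case (n = 7): 2·4^n = 32768 and 49n^3 = 16807, so 32768 ≥ 16807.
Inductive step: suppose the statement holds for some k ≥ 7, so 2·4^k ≥ 49k^3.
Then 2·4^(k + 1) = 4·(2·4^k) ≥ 4·(49k^3).
Also, for k ≥ 7 we have 4·(49k^3) ≥ 49(k+1)^3, since 4 ≥ (1 + 1/k)^3 for all k ≥ 7.
Combining, 2·4^(k + 1) ≥ 49(k+1)^3.
This completes the induction.
Hence the smallest such n_0 is 7.

n_0 = 7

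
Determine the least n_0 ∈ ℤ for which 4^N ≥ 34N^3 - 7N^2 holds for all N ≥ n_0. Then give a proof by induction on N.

At N = 6: 4096 < 7092, so the inequality fails and n_0 ≥ 7. We prove 4^N ≥ 34N^3 - 7N^2 for all N ≥ 7.
Base step (N = 7): 4^N = 16384 and 34N^3 - 7N^2 = 11319, so 16384 ≥ 11319.
Suppose the result is true for N = j, so 4^j ≥ 34j^3 - 7j^2.
Then 4^(j + 1) = 4·(4^j) ≥ 4·(34j^3 - 7j^2).
Also, for j ≥ 7 we have 4·(34j^3 - 7j^2) ≥ 34(j+1)^3 - 7(j+1)^2, since 4·(34j^3 - 7j^2) − (34(j+1)^3 - 7(j+1)^2) = 102j^3 - 123j^2 - 88j - 27, which is nonnegative for all j ≥ 7.
Combining, 4^(j + 1) ≥ 34(j+1)^3 - 7(j+1)^2.
By the principle of mathematical induction, the result holds for all N ≥ 7.
Hence the smallest such n_0 is 7.

n_0 = 7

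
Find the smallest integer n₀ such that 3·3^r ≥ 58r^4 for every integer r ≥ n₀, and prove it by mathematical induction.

n₀ = 12

At r = 11: 531441 < 849178, so the inequality fails and n₀ ≥ 12. We prove 3·3^r ≥ 58r^4 for all r ≥ 12.
Base case (r = 12): 3·3^r = 1594323 and 58r^4 = 1202688, so 1594323 ≥ 1202688.
Suppose the result is true for r = m, so 3·3^m ≥ 58m^4.
Then 3·3^(m + 1) = 3·(3·3^m) ≥ 3·(58m^4).
Also, for m ≥ 12 we have 3·(58m^4) ≥ 58(m+1)^4, since 3 ≥ (1 + 1/m)^4 for all m ≥ 12.
Combining, 3·3^(m + 1) ≥ 58(m+1)^4.
By induction, the statement is established for all r ≥ 12.
Hence the smallest such n₀ is 12.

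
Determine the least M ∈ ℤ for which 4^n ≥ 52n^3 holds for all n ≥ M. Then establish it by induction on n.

M = 8

At n = 7: 16384 < 17836, so the inequality fails and M ≥ 8. We prove 4^n ≥ 52n^3 for all n ≥ 8.
Base step (n = 8): 4^n = 65536 and 52n^3 = 26624, so 65536 ≥ 26624.
Suppose the result is true for n = r, so 4^r ≥ 52r^3.
Then 4^(r + 1) = 4·(4^r) ≥ 4·(52r^3).
Also, for r ≥ 8 we have 4·(52r^3) ≥ 52(r+1)^3, since 4 ≥ (1 + 1/r)^3 for all r ≥ 8.
Combining, 4^(r + 1) ≥ 52(r+1)^3.
By induction, the statement is established for all n ≥ 8.
Hence the smallest such M is 8.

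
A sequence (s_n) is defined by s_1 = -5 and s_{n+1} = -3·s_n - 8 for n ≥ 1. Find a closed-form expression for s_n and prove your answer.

Computing the first terms: s_1 = -5, s_2 = 7, s_3 = -29. This suggests s_n = (-3)^n - 2.
Base step (n = 1): the formula gives -5 = -5 = s_1.
Inductive step: assume the claim holds for n = k, so s_k = (-3)^k - 2.
Then s_{k+1} = -3·s_k - 8 = -3·((-3)^k - 2) - 8 = (-3)^(k + 1) - 2,
which is the claimed formula at n = k+1.
By the principle of mathematical induction, the result holds for all n ≥ 1.

s_n = (-3)^n - 2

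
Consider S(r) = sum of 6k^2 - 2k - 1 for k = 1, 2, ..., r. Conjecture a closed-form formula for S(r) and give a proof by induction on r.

We claim S(r) = r(2r^2 + 2r - 1) for all r ≥ 1.
For the base case r = 1: S(1) = 3, and the closed form gives 3. They agree.
For the inductive step, assume it holds for an arbitrary k ≥ 1, so S(k) = k(2k^2 + 2k - 1).
Then S(k+1) = S(k) + (6k^2 + 10k + 3) = (k(2k^2 + 2k - 1)) + (6k^2 + 10k + 3).
Simplifying, S(k+1) = (k + 1)(2k^2 + 6k + 3) = (k+1)(2(k+1)^2 + 2(k+1) - 1),
which is the closed form with r = k+1.
By the principle of mathematical induction, the result holds for all r ≥ 1.

S(r) = r(2r^2 + 2r - 1)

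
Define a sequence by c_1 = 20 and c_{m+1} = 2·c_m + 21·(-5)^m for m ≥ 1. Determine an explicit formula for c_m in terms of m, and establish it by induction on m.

c_m = -3(-5)^m + 5·2^(m - 1)

Computing the first terms: c_1 = 20, c_2 = -65, c_3 = 395. This suggests c_m = -3(-5)^m + 5·2^(m - 1).
When m = 1: the formula gives 20 = 20 = c_1.
Inductive step: suppose the statement holds for some p ≥ 1, so c_p = -3(-5)^p + 5·2^(p - 1).
Then c_{p+1} = 2·c_p + 21·(-5)^p = 2·(-3(-5)^p + 5·2^(p - 1)) + 21·(-5)^p = -3(-5)^(p + 1) + 5·2^p = -3(-5)^(p+1) + 5·2^((p+1) - 1),
which is the claimed formula at m = p+1.
By the principle of mathematical induction, the result holds for all m ≥ 1.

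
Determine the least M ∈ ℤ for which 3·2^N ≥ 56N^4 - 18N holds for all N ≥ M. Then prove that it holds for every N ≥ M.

M = 23

At N = 22: 12582912 < 13117940, so the inequality fails and M ≥ 23. We prove 3·2^N ≥ 56N^4 - 18N for all N ≥ 23.
Base step (N = 23): 3·2^N = 25165824 and 56N^4 - 18N = 15670682, so 25165824 ≥ 15670682.
Inductive step: suppose the statement holds for some i ≥ 23, so 3·2^i ≥ 56i^4 - 18i.
Then 3·2^(i + 1) = 2·(3·2^i) ≥ 2·(56i^4 - 18i).
Also, for i ≥ 23 we have 2·(56i^4 - 18i) ≥ 56(i+1)^4 - 18(i+1), since 2·(56i^4 - 18i) − (56(i+1)^4 - 18(i+1)) = 56i^4 - 224i^3 - 336i^2 - 242i - 38, which is nonnegative for all i ≥ 23.
Combining, 3·2^(i + 1) ≥ 56(i+1)^4 - 18(i+1).
By induction, the statement is established for all N ≥ 23.
Hence the smallest such M is 23.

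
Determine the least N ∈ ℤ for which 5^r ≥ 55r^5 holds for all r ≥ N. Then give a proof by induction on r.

At r = 9: 1953125 < 3247695, so the inequality fails and N ≥ 10. We prove 5^r ≥ 55r^5 for all r ≥ 10.
Base step (r = 10): 5^r = 9765625 and 55r^5 = 5500000, so 9765625 ≥ 5500000.
For the inductive step, assume it holds for an arbitrary m ≥ 10, so 5^m ≥ 55m^5.
Then 5^(m + 1) = 5·(5^m) ≥ 5·(55m^5).
Also, for m ≥ 10 we have 5·(55m^5) ≥ 55(m+1)^5, since 5 ≥ (1 + 1/m)^5 for all m ≥ 10.
Combining, 5^(m + 1) ≥ 55(m+1)^5.
By the principle of mathematical induction, the result holds for all r ≥ 10.
Hence the smallest such N is 10.

N = 10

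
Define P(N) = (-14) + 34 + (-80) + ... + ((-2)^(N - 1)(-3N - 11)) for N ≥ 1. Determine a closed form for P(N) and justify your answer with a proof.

P(N) = (-2)^N(N + 4) - 4

We claim P(N) = (-2)^N(N + 4) - 4 for all N ≥ 1.
Base case (N = 1): P(1) = -14, and the closed form gives -14. They agree.
For the inductive step, assume it holds for an arbitrary j ≥ 1, so P(j) = (-2)^j(j + 4) - 4.
Then P(j+1) = P(j) + ((-2)^j(-3j - 14)) = ((-2)^j(j + 4) - 4) + ((-2)^j(-3j - 14)).
Simplifying, P(j+1) = -2(-2)^j·j - 10(-2)^j - 4 = (-2)^(j+1)((j+1) + 4) - 4,
which is the closed form with N = j+1.
This completes the induction.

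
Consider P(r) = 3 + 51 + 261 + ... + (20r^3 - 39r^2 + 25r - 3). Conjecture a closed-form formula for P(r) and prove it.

P(r) = r(5r^3 - 3r^2 - 2r + 3)

We claim P(r) = r(5r^3 - 3r^2 - 2r + 3) for all r ≥ 1.
Base case (r = 1): P(1) = 3, and the closed form gives 3. They agree.
Suppose the result is true for r = k, so P(k) = k(5k^3 - 3k^2 - 2k + 3).
Then P(k+1) = P(k) + (20k^3 + 21k^2 + 7k + 3) = (k(5k^3 - 3k^2 - 2k + 3)) + (20k^3 + 21k^2 + 7k + 3).
Simplifying, P(k+1) = (k + 1)(5k^3 + 12k^2 + 7k + 3) = (k+1)(5(k+1)^3 - 3(k+1)^2 - 2(k+1) + 3),
which is the closed form with r = k+1.
Hence, by induction on r, the claim holds for every r ≥ 1.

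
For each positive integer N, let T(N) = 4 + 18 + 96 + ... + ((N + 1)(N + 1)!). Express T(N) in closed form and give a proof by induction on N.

T(N) = (N + 2)! - 2

We claim T(N) = (N + 2)! - 2 for all N ≥ 1.
Base step (N = 1): T(1) = 4, and the closed form gives 4. They agree.
Suppose the result is true for N = m, so T(m) = (m + 2)! - 2.
Then T(m+1) = T(m) + ((m + 2)(m + 2)!) = ((m + 2)! - 2) + ((m + 2)(m + 2)!).
Simplifying, T(m+1) = ((m+1) + 2)! - 2,
which is the closed form with N = m+1.
By induction, the statement is established for all N ≥ 1.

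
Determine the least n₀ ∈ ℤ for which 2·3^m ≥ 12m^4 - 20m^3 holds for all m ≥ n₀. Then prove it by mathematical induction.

n₀ = 10

At m = 9: 39366 < 64152, so the inequality fails and n₀ ≥ 10. We prove 2·3^m ≥ 12m^4 - 20m^3 for all m ≥ 10.
Base step (m = 10): 2·3^m = 118098 and 12m^4 - 20m^3 = 100000, so 118098 ≥ 100000.
Inductive step: assume the claim holds for m = j, so 2·3^j ≥ 12j^4 - 20j^3.
Then 2·3^(j + 1) = 3·(2·3^j) ≥ 3·(12j^4 - 20j^3).
Also, for j ≥ 10 we have 3·(12j^4 - 20j^3) ≥ 12(j+1)^4 - 20(j+1)^3, since 3·(12j^4 - 20j^3) − (12(j+1)^4 - 20(j+1)^3) = 24j^4 - 88j^3 - 12j^2 + 12j + 8, which is nonnegative for all j ≥ 10.
Combining, 2·3^(j + 1) ≥ 12(j+1)^4 - 20(j+1)^3.
Hence, by induction on m, the claim holds for every m ≥ 10.
Hence the smallest such n₀ is 10.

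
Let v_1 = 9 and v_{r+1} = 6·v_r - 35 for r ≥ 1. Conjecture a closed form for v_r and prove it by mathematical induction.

Computing the first terms: v_1 = 9, v_2 = 19, v_3 = 79. This suggests v_r = 2·6^(r - 1) + 7.
For the base case r = 1: the formula gives 9 = 9 = v_1.
Suppose the result is true for r = p, so v_p = 2·6^(p - 1) + 7.
Then v_{p+1} = 6·v_p - 35 = 6·(2·6^(p - 1) + 7) - 35 = 2·6^p + 7 = 2·6^((p+1) - 1) + 7,
which is the claimed formula at r = p+1.
By induction, the statement is established for all r ≥ 1.

v_r = 2·6^(r - 1) + 7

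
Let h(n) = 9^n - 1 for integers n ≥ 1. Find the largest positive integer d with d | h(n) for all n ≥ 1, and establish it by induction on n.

Computing the first values: h(1) = 8 and h(2) = 80; gcd(8, 80) = 8, so d ≤ 8.
We prove 8 | 9^n - 1 for all n ≥ 1 by induction on n.
When n = 1: h(1) = 8 = 8·(1), so 8 | h(1).
Inductive step: assume the claim holds for n = m, i.e. 8 | h(m). Then
9^{m+1} − 1^{m+1} = 9·9^m − 1·1^m = 9·(9^m − 1^m) + (8)·1^m. The first term is divisible by 8 by the inductive hypothesis, and the second term (8)·1^m is divisible by 8 since 8 | 8. Hence 8 | h(m+1).
By the principle of mathematical induction, the result holds for all n ≥ 1.
Therefore the largest such d is 8.

d = 8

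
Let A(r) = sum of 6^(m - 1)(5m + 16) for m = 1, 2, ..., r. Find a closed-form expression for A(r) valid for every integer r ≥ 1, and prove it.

A(r) = 6^r(r + 3) - 3

We claim A(r) = 6^r(r + 3) - 3 for all r ≥ 1.
When r = 1: A(1) = 21, and the closed form gives 21. They agree.
For the inductive step, assume it holds for an arbitrary m ≥ 1, so A(m) = 6^m(m + 3) - 3.
Then A(m+1) = A(m) + (6^m(5m + 21)) = (6^m(m + 3) - 3) + (6^m(5m + 21)).
Simplifying, A(m+1) = 6·6^m·m + 24·6^m - 3 = 6^(m+1)((m+1) + 3) - 3,
which is the closed form with r = m+1.
By the principle of mathematical induction, the result holds for all r ≥ 1.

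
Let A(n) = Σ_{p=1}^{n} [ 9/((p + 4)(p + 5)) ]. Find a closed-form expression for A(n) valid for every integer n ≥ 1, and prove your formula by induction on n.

A(n) = 9n/(5(n + 5))

We claim A(n) = 9n/(5(n + 5)) for all n ≥ 1.
For the base case n = 1: A(1) = 3/10, and the closed form gives 3/10. They agree.
For the inductive step, assume it holds for an arbitrary p ≥ 1, so A(p) = 9p/(5(p + 5)).
Then A(p+1) = A(p) + (9/((p + 5)(p + 6))) = (9p/(5(p + 5))) + (9/((p + 5)(p + 6))).
Simplifying, A(p+1) = 9(p + 1)/(5(p + 6)) = 9(p+1)/(5((p+1) + 5)),
which is the closed form with n = p+1.
This completes the induction.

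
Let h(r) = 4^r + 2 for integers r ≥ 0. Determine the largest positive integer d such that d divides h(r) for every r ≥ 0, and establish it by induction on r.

Computing the first values: h(0) = 3 and h(1) = 6; gcd(3, 6) = 3, so d ≤ 3.
We prove 3 | 4^r + 2 for all r ≥ 0 by induction on r.
Base step (r = 0): h(0) = 3 = 3·(1), so 3 | h(0).
Suppose the result is true for r = j, i.e. 3 | h(j). Then
h(j+1) = 4^(j+1) + 2 = 4·(4^j + 2) - 6 = 4·h(j) - 6. The first term is divisible by 3 by the inductive hypothesis, and -6 is divisible by 3. Hence 3 | h(j+1).
This completes the induction.
Therefore the largest such d is 3.

d = 3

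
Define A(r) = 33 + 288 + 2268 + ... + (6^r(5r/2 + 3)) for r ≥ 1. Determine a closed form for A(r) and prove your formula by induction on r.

A(r) = 3·6^r(r + 1) - 3

We claim A(r) = 3·6^r(r + 1) - 3 for all r ≥ 1.
Base step (r = 1): A(1) = 33, and the closed form gives 33. They agree.
For the inductive step, assume it holds for an arbitrary m ≥ 1, so A(m) = 3·6^m(m + 1) - 3.
Then A(m+1) = A(m) + (6^m(15m + 33)) = (3·6^m(m + 1) - 3) + (6^m(15m + 33)).
Simplifying, A(m+1) = 18·6^m·m + 36·6^m - 3 = 3·6^(m+1)((m+1) + 1) - 3,
which is the closed form with r = m+1.
By the principle of mathematical induction, the result holds for all r ≥ 1.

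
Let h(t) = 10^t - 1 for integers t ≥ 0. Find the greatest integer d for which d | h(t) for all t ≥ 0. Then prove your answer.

d = 9

Computing the first values: h(0) = 0 and h(1) = 9; gcd(0, 9) = 9, so d ≤ 9.
We prove 9 | 10^t - 1 for all t ≥ 0 by induction on t.
Base case (t = 0): h(0) = 0 = 9·(0), so 9 | h(0).
Suppose the result is true for t = j, i.e. 9 | h(j). Then
h(j+1) = 10^(j+1) - 1 = 10·(10^j - 1) + 9 = 10·h(j) + 9. The first term is divisible by 9 by the inductive hypothesis, and 9 is divisible by 9. Hence 9 | h(j+1).
Hence, by induction on t, the claim holds for every t ≥ 0.
Therefore the largest such d is 9.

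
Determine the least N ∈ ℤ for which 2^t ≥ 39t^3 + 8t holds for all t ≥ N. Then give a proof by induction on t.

N = 18

At t = 17: 131072 < 191743, so the inequality fails and N ≥ 18. We prove 2^t ≥ 39t^3 + 8t for all t ≥ 18.
Base step (t = 18): 2^t = 262144 and 39t^3 + 8t = 227592, so 262144 ≥ 227592.
Suppose the result is true for t = k, so 2^k ≥ 39k^3 + 8k.
Then 2^(k + 1) = 2·(2^k) ≥ 2·(39k^3 + 8k).
Also, for k ≥ 18 we have 2·(39k^3 + 8k) ≥ 39(k+1)^3 + 8(k+1), since 2·(39k^3 + 8k) − (39(k+1)^3 + 8(k+1)) = 39k^3 - 117k^2 - 109k - 47, which is nonnegative for all k ≥ 18.
Combining, 2^(k + 1) ≥ 39(k+1)^3 + 8(k+1).
This completes the induction.
Hence the smallest such N is 18.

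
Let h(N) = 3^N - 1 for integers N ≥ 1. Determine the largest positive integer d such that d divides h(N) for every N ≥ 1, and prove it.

Computing the first values: h(1) = 2 and h(2) = 8; gcd(2, 8) = 2, so d ≤ 2.
We prove 2 | 3^N - 1 for all N ≥ 1 by induction on N.
Base case (N = 1): h(1) = 2 = 2·(1), so 2 | h(1).
Suppose the result is true for N = m, i.e. 2 | h(m). Then
3^{m+1} − 1^{m+1} = 3·3^m − 1·1^m = 3·(3^m − 1^m) + (2)·1^m. The first term is divisible by 2 by the inductive hypothesis, and the second term (2)·1^m is divisible by 2 since 2 | 2. Hence 2 | h(m+1).
Hence, by induction on N, the claim holds for every N ≥ 1.
Therefore the largest such d is 2.

d = 2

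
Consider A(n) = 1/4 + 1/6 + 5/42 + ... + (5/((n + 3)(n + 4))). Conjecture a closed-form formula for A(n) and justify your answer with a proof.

We claim A(n) = 5n/(4(n + 4)) for all n ≥ 1.
When n = 1: A(1) = 1/4, and the closed form gives 1/4. They agree.
Suppose the result is true for n = i, so A(i) = 5i/(4(i + 4)).
Then A(i+1) = A(i) + (5/((i + 4)(i + 5))) = (5i/(4(i + 4))) + (5/((i + 4)(i + 5))).
Simplifying, A(i+1) = 5(i + 1)/(4(i + 5)) = 5(i+1)/(4((i+1) + 4)),
which is the closed form with n = i+1.
This completes the induction.

A(n) = 5n/(4(n + 4))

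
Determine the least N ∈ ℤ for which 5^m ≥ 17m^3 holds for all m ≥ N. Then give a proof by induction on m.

At m = 4: 625 < 1088, so the inequality fails and N ≥ 5. We prove 5^m ≥ 17m^3 for all m ≥ 5.
For the base case m = 5: 5^m = 3125 and 17m^3 = 2125, so 3125 ≥ 2125.
Suppose the result is true for m = r, so 5^r ≥ 17r^3.
Then 5^(r + 1) = 5·(5^r) ≥ 5·(17r^3).
Also, for r ≥ 5 we have 5·(17r^3) ≥ 17(r+1)^3, since 5 ≥ (1 + 1/r)^3 for all r ≥ 5.
Combining, 5^(r + 1) ≥ 17(r+1)^3.
Hence, by induction on m, the claim holds for every m ≥ 5.
Hence the smallest such N is 5.

N = 5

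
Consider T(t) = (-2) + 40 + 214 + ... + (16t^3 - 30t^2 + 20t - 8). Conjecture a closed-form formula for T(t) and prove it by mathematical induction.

T(t) = t(4t^3 - 2t^2 - t - 3)

We claim T(t) = t(4t^3 - 2t^2 - t - 3) for all t ≥ 1.
Base step (t = 1): T(1) = -2, and the closed form gives -2. They agree.
Suppose the result is true for t = i, so T(i) = i(4i^3 - 2i^2 - i - 3).
Then T(i+1) = T(i) + (16i^3 + 18i^2 + 8i - 2) = (i(4i^3 - 2i^2 - i - 3)) + (16i^3 + 18i^2 + 8i - 2).
Simplifying, T(i+1) = (i + 1)(4i^3 + 10i^2 + 7i - 2) = (i+1)(4(i+1)^3 - 2(i+1)^2 - (i+1) - 3),
which is the closed form with t = i+1.
Hence, by induction on t, the claim holds for every t ≥ 1.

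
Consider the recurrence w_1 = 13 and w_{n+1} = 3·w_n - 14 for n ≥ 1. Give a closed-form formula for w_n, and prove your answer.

Computing the first terms: w_1 = 13, w_2 = 25, w_3 = 61. This suggests w_n = 2·3^n + 7.
Base step (n = 1): the formula gives 13 = 13 = w_1.
For the inductive step, assume it holds for an arbitrary j ≥ 1, so w_j = 2·3^j + 7.
Then w_{j+1} = 3·w_j - 14 = 3·(2·3^j + 7) - 14 = 2·3^(j + 1) + 7,
which is the claimed formula at n = j+1.
Hence, by induction on n, the claim holds for every n ≥ 1.

w_n = 2·3^n + 7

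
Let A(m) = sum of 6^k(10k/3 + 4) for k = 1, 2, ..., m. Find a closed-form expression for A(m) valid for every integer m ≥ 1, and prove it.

A(m) = 4·6^m(m + 1) - 4

We claim A(m) = 4·6^m(m + 1) - 4 for all m ≥ 1.
For the base case m = 1: A(1) = 44, and the closed form gives 44. They agree.
Inductive step: suppose the statement holds for some k ≥ 1, so A(k) = 4·6^k(k + 1) - 4.
Then A(k+1) = A(k) + (6^k(20k + 44)) = (4·6^k(k + 1) - 4) + (6^k(20k + 44)).
Simplifying, A(k+1) = 24·6^k·k + 48·6^k - 4 = 4·6^(k+1)((k+1) + 1) - 4,
which is the closed form with m = k+1.
By the principle of mathematical induction, the result holds for all m ≥ 1.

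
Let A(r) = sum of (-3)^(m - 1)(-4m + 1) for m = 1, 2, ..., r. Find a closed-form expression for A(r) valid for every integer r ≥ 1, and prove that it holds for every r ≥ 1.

A(r) = (-3)^r·r

We claim A(r) = (-3)^r·r for all r ≥ 1.
Base case (r = 1): A(1) = -3, and the closed form gives -3. They agree.
For the inductive step, assume it holds for an arbitrary m ≥ 1, so A(m) = (-3)^m·m.
Then A(m+1) = A(m) + ((-3)^m(-4m - 3)) = ((-3)^m·m) + ((-3)^m(-4m - 3)).
Simplifying, A(m+1) = (-3)^(m + 1)(m + 1) = (-3)^(m+1)·(m+1),
which is the closed form with r = m+1.
By induction, the statement is established for all r ≥ 1.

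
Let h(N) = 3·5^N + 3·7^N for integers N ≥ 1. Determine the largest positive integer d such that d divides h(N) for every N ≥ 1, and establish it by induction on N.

Computing the first values: h(1) = 36 and h(2) = 222; gcd(36, 222) = 6, so d ≤ 6.
We prove 6 | 3·5^N + 3·7^N for all N ≥ 1 by induction on N.
Base step (N = 1): h(1) = 36 = 6·(6), so 6 | h(1).
Inductive step: assume the claim holds for N = p, i.e. 6 | h(p). Then
h(p+1) − 7·h(p) = (3·5^(p+1) + 3·7^(p+1)) − 7·(3·5^p + 3·7^p) = (3)·5^p·(5 − 7) = (-6)·5^p. Since 6 | h(p) by the inductive hypothesis, 6 | 7·h(p); and 6 | -6 since -6 = 6·-1. Therefore 6 | h(p+1).
This completes the induction.
Therefore the largest such d is 6.

d = 6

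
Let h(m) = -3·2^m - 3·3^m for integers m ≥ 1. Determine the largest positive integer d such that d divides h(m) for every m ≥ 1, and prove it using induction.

d = 3

Computing the first values: h(1) = -15 and h(2) = -39; gcd(-15, -39) = 3, so d ≤ 3.
We prove 3 | -3·2^m - 3·3^m for all m ≥ 1 by induction on m.
Base case (m = 1): h(1) = -15 = 3·(-5), so 3 | h(1).
Inductive step: assume the claim holds for m = p, i.e. 3 | h(p). Then
h(p+1) − 3·h(p) = (-3·2^(p+1) - 3·3^(p+1)) − 3·(-3·2^p - 3·3^p) = (-3)·2^p·(2 − 3) = (3)·2^p. Since 3 | h(p) by the inductive hypothesis, 3 | 3·h(p); and 3 | 3 since 3 = 3·1. Therefore 3 | h(p+1).
By the principle of mathematical induction, the result holds for all m ≥ 1.
Therefore the largest such d is 3.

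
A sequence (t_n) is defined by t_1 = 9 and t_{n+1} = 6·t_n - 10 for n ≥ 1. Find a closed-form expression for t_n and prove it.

Computing the first terms: t_1 = 9, t_2 = 44, t_3 = 254. This suggests t_n = 7·6^(n - 1) + 2.
For the base case n = 1: the formula gives 9 = 9 = t_1.
For the inductive step, assume it holds for an arbitrary m ≥ 1, so t_m = 7·6^(m - 1) + 2.
Then t_{m+1} = 6·t_m - 10 = 6·(7·6^(m - 1) + 2) - 10 = 7·6^m + 2 = 7·6^((m+1) - 1) + 2,
which is the claimed formula at n = m+1.
By induction, the statement is established for all n ≥ 1.

t_n = 7·6^(n - 1) + 2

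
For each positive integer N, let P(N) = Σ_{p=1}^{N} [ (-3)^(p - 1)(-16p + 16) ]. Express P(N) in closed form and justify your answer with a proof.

We claim P(N) = (-3)^N(4N - 3) + 3 for all N ≥ 1.
Base step (N = 1): P(1) = 0, and the closed form gives 0. They agree.
For the inductive step, assume it holds for an arbitrary p ≥ 1, so P(p) = (-3)^p(4p - 3) + 3.
Then P(p+1) = P(p) + (-16(-3)^p·p) = ((-3)^p(4p - 3) + 3) + (-16(-3)^p·p).
Simplifying, P(p+1) = -12(-3)^p·p - 3(-3)^p + 3 = (-3)^(p+1)(4(p+1) - 3) + 3,
which is the closed form with N = p+1.
Hence, by induction on N, the claim holds for every N ≥ 1.

P(N) = (-3)^N(4N - 3) + 3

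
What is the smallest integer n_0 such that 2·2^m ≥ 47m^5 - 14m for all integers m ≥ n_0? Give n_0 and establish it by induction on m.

n_0 = 29

At m = 28: 536870912 < 808886904, so the inequality fails and n_0 ≥ 29. We prove 2·2^m ≥ 47m^5 - 14m for all m ≥ 29.
When m = 29: 2·2^m = 1073741824 and 47m^5 - 14m = 964023597, so 1073741824 ≥ 964023597.
For the inductive step, assume it holds for an arbitrary r ≥ 29, so 2·2^r ≥ 47r^5 - 14r.
Then 2·2^(r + 1) = 2·(2·2^r) ≥ 2·(47r^5 - 14r).
Also, for r ≥ 29 we have 2·(47r^5 - 14r) ≥ 47(r+1)^5 - 14(r+1), since 2·(47r^5 - 14r) − (47(r+1)^5 - 14(r+1)) = 47r^5 - 235r^4 - 470r^3 - 470r^2 - 249r - 33, which is nonnegative for all r ≥ 29.
Combining, 2·2^(r + 1) ≥ 47(r+1)^5 - 14(r+1).
This completes the induction.
Hence the smallest such n_0 is 29.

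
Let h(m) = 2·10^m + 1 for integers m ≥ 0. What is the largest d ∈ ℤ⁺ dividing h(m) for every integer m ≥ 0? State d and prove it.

d = 3

Computing the first values: h(0) = 3 and h(1) = 21; gcd(3, 21) = 3, so d ≤ 3.
We prove 3 | 2·10^m + 1 for all m ≥ 0 by induction on m.
When m = 0: h(0) = 3 = 3·(1), so 3 | h(0).
Inductive step: suppose the statement holds for some r ≥ 0, i.e. 3 | h(r). Then
h(r+1) = 2·10^(r+1) + 1 = 10·(2·10^r + 1) - 9 = 10·h(r) - 9. The first term is divisible by 3 by the inductive hypothesis, and -9 is divisible by 3. Hence 3 | h(r+1).
By induction, the statement is established for all m ≥ 0.
Therefore the largest such d is 3.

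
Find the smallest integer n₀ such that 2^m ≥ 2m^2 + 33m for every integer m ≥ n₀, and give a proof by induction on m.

n₀ = 9

At m = 8: 256 < 392, so the inequality fails and n₀ ≥ 9. We prove 2^m ≥ 2m^2 + 33m for all m ≥ 9.
When m = 9: 2^m = 512 and 2m^2 + 33m = 459, so 512 ≥ 459.
Inductive step: assume the claim holds for m = p, so 2^p ≥ 2p^2 + 33p.
Then 2^(p + 1) = 2·(2^p) ≥ 2·(2p^2 + 33p).
Also, for p ≥ 9 we have 2·(2p^2 + 33p) ≥ 2(p+1)^2 + 33(p+1), since 2·(2p^2 + 33p) − (2(p+1)^2 + 33(p+1)) = 2p^2 + 29p - 35, which is nonnegative for all p ≥ 9.
Combining, 2^(p + 1) ≥ 2(p+1)^2 + 33(p+1).
Hence, by induction on m, the claim holds for every m ≥ 9.
Hence the smallest such n₀ is 9.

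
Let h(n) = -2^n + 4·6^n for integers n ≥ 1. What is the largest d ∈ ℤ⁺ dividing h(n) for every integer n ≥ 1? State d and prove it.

d = 2

Computing the first values: h(1) = 22 and h(2) = 140; gcd(22, 140) = 2, so d ≤ 2.
We prove 2 | -2^n + 4·6^n for all n ≥ 1 by induction on n.
When n = 1: h(1) = 22 = 2·(11), so 2 | h(1).
For the inductive step, assume it holds for an arbitrary m ≥ 1, i.e. 2 | h(m). Then
h(m+1) − 6·h(m) = (-2^(m+1) + 4·6^(m+1)) − 6·(-2^m + 4·6^m) = (-1)·2^m·(2 − 6) = (4)·2^m. Since 2 | h(m) by the inductive hypothesis, 2 | 6·h(m); and 2 | 4 since 4 = 2·2. Therefore 2 | h(m+1).
By induction, the statement is established for all n ≥ 1.
Therefore the largest such d is 2.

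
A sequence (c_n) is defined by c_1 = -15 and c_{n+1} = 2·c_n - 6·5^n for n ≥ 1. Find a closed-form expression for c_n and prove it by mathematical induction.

c_n = -5·2^(n - 1) - 2·5^n

Computing the first terms: c_1 = -15, c_2 = -60, c_3 = -270. This suggests c_n = -5·2^(n - 1) - 2·5^n.
Base step (n = 1): the formula gives -15 = -15 = c_1.
Inductive step: assume the claim holds for n = r, so c_r = -5·2^(r - 1) - 2·5^r.
Then c_{r+1} = 2·c_r - 6·5^r = 2·(-5·2^(r - 1) - 2·5^r) - 6·5^r = -5·2^r - 2·5^(r + 1) = -5·2^((r+1) - 1) - 2·5^(r+1),
which is the claimed formula at n = r+1.
This completes the induction.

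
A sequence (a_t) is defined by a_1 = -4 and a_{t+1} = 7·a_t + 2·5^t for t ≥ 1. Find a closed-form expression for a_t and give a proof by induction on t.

a_t = -5^t + 7^(t - 1)

Computing the first terms: a_1 = -4, a_2 = -18, a_3 = -76. This suggests a_t = -5^t + 7^(t - 1).
For the base case t = 1: the formula gives -4 = -4 = a_1.
Suppose the result is true for t = m, so a_m = -5^m + 7^(m - 1).
Then a_{m+1} = 7·a_m + 2·5^m = 7·(-5^m + 7^(m - 1)) + 2·5^m = -5^(m + 1) + 7^m = -5^(m+1) + 7^((m+1) - 1),
which is the claimed formula at t = m+1.
By induction, the statement is established for all t ≥ 1.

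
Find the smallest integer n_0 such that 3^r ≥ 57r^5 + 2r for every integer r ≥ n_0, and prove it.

At r = 16: 43046721 < 59768864, so the inequality fails and n_0 ≥ 17. We prove 3^r ≥ 57r^5 + 2r for all r ≥ 17.
Base step (r = 17): 3^r = 129140163 and 57r^5 + 2r = 80931883, so 129140163 ≥ 80931883.
For the inductive step, assume it holds for an arbitrary p ≥ 17, so 3^p ≥ 57p^5 + 2p.
Then 3^(p + 1) = 3·(3^p) ≥ 3·(57p^5 + 2p).
Also, for p ≥ 17 we have 3·(57p^5 + 2p) ≥ 57(p+1)^5 + 2(p+1), since 3·(57p^5 + 2p) − (57(p+1)^5 + 2(p+1)) = 114p^5 - 285p^4 - 570p^3 - 570p^2 - 281p - 59, which is nonnegative for all p ≥ 17.
Combining, 3^(p + 1) ≥ 57(p+1)^5 + 2(p+1).
Hence, by induction on r, the claim holds for every r ≥ 17.
Hence the smallest such n_0 is 17.

n_0 = 17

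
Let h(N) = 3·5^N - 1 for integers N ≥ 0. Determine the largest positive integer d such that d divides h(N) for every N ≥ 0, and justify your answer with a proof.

Computing the first values: h(0) = 2 and h(1) = 14; gcd(2, 14) = 2, so d ≤ 2.
We prove 2 | 3·5^N - 1 for all N ≥ 0 by induction on N.
For the base case N = 0: h(0) = 2 = 2·(1), so 2 | h(0).
Inductive step: suppose the statement holds for some i ≥ 0, i.e. 2 | h(i). Then
h(i+1) = 3·5^(i+1) - 1 = 5·(3·5^i - 1) + 4 = 5·h(i) + 4. The first term is divisible by 2 by the inductive hypothesis, and 4 is divisible by 2. Hence 2 | h(i+1).
By the principle of mathematical induction, the result holds for all N ≥ 0.
Therefore the largest such d is 2.

d = 2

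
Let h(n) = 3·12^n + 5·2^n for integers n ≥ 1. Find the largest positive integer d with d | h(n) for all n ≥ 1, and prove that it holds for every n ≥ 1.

d = 2

Computing the first values: h(1) = 46 and h(2) = 452; gcd(46, 452) = 2, so d ≤ 2.
We prove 2 | 3·12^n + 5·2^n for all n ≥ 1 by induction on n.
For the base case n = 1: h(1) = 46 = 2·(23), so 2 | h(1).
Suppose the result is true for n = j, i.e. 2 | h(j). Then
h(j+1) − 12·h(j) = (3·12^(j+1) + 5·2^(j+1)) − 12·(3·12^j + 5·2^j) = (5)·2^j·(2 − 12) = (-50)·2^j. Since 2 | h(j) by the inductive hypothesis, 2 | 12·h(j); and 2 | -50 since -50 = 2·-25. Therefore 2 | h(j+1).
Hence, by induction on n, the claim holds for every n ≥ 1.
Therefore the largest such d is 2.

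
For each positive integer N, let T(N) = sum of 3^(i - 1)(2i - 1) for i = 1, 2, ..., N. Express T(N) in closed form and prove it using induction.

We claim T(N) = 3^N(N - 1) + 1 for all N ≥ 1.
For the base case N = 1: T(1) = 1, and the closed form gives 1. They agree.
Inductive step: assume the claim holds for N = i, so T(i) = 3^i(i - 1) + 1.
Then T(i+1) = T(i) + (3^i(2i + 1)) = (3^i(i - 1) + 1) + (3^i(2i + 1)).
Simplifying, T(i+1) = 3^(i + 1)i + 1 = 3^(i+1)((i+1) - 1) + 1,
which is the closed form with N = i+1.
By induction, the statement is established for all N ≥ 1.

T(N) = 3^N(N - 1) + 1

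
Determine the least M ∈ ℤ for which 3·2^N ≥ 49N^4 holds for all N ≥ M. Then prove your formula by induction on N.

At N = 21: 6291456 < 9529569, so the inequality fails and M ≥ 22. We prove 3·2^N ≥ 49N^4 for all N ≥ 22.
Base case (N = 22): 3·2^N = 12582912 and 49N^4 = 11478544, so 12582912 ≥ 11478544.
For the inductive step, assume it holds for an arbitrary j ≥ 22, so 3·2^j ≥ 49j^4.
Then 3·2^(j + 1) = 2·(3·2^j) ≥ 2·(49j^4).
Also, for j ≥ 22 we have 2·(49j^4) ≥ 49(j+1)^4, since 2 ≥ (1 + 1/j)^4 for all j ≥ 22.
Combining, 3·2^(j + 1) ≥ 49(j+1)^4.
By induction, the statement is established for all N ≥ 22.
Hence the smallest such M is 22.

M = 22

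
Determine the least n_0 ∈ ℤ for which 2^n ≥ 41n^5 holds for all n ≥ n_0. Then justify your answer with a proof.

n_0 = 30

At n = 29: 536870912 < 840957109, so the inequality fails and n_0 ≥ 30. We prove 2^n ≥ 41n^5 for all n ≥ 30.
When n = 30: 2^n = 1073741824 and 41n^5 = 996300000, so 1073741824 ≥ 996300000.
Suppose the result is true for n = m, so 2^m ≥ 41m^5.
Then 2^(m + 1) = 2·(2^m) ≥ 2·(41m^5).
Also, for m ≥ 30 we have 2·(41m^5) ≥ 41(m+1)^5, since 2 ≥ (1 + 1/m)^5 for all m ≥ 30.
Combining, 2^(m + 1) ≥ 41(m+1)^5.
By the principle of mathematical induction, the result holds for all n ≥ 30.
Hence the smallest such n_0 is 30.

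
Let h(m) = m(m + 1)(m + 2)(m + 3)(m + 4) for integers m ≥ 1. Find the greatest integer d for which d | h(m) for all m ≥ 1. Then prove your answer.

Computing the first values: h(1) = 120 and h(2) = 720; gcd(120, 720) = 120, so d ≤ 120.
We prove 120 | m(m + 1)(m + 2)(m + 3)(m + 4) for all m ≥ 1 by induction on m.
For the base case m = 1: h(1) = 120 = 120·(1), so 120 | h(1).
Suppose the result is true for m = i, i.e. 120 | h(i). Then
h(i+1) − h(i) = (i+1)·(i+2)·(i+3)·(i+4)·(i+5) − i·(i+1)·(i+2)·(i+3)·(i+4) = (i+1)·(i+2)·(i+3)·(i+4)·[(i+5) − i] = 5·(i+1)·(i+2)·(i+3)·(i+4). The product of 4 consecutive integers is divisible by (4)! = 24, so h(i+1) − h(i) is divisible by 5·24 = 120. By the inductive hypothesis 120 | h(i), hence 120 | h(i+1).
By the principle of mathematical induction, the result holds for all m ≥ 1.
Therefore the largest such d is 120.

d = 120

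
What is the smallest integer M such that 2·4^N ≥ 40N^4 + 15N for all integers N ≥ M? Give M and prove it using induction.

At N = 8: 131072 < 163960, so the inequality fails and M ≥ 9. We prove 2·4^N ≥ 40N^4 + 15N for all N ≥ 9.
For the base case N = 9: 2·4^N = 524288 and 40N^4 + 15N = 262575, so 524288 ≥ 262575.
Inductive step: assume the claim holds for N = m, so 2·4^m ≥ 40m^4 + 15m.
Then 2·4^(m + 1) = 4·(2·4^m) ≥ 4·(40m^4 + 15m).
Also, for m ≥ 9 we have 4·(40m^4 + 15m) ≥ 40(m+1)^4 + 15(m+1), since 4·(40m^4 + 15m) − (40(m+1)^4 + 15(m+1)) = 120m^4 - 160m^3 - 240m^2 - 115m - 55, which is nonnegative for all m ≥ 9.
Combining, 2·4^(m + 1) ≥ 40(m+1)^4 + 15(m+1).
Hence, by induction on N, the claim holds for every N ≥ 9.
Hence the smallest such M is 9.

M = 9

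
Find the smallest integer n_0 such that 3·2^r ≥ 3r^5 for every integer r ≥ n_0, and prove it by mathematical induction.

At r = 22: 12582912 < 15460896, so the inequality fails and n_0 ≥ 23. We prove 3·2^r ≥ 3r^5 for all r ≥ 23.
When r = 23: 3·2^r = 25165824 and 3r^5 = 19309029, so 25165824 ≥ 19309029.
For the inductive step, assume it holds for an arbitrary p ≥ 23, so 3·2^p ≥ 3p^5.
Then 3·2^(p + 1) = 2·(3·2^p) ≥ 2·(3p^5).
Also, for p ≥ 23 we have 2·(3p^5) ≥ 3(p+1)^5, since 2 ≥ (1 + 1/p)^5 for all p ≥ 23.
Combining, 3·2^(p + 1) ≥ 3(p+1)^5.
By the principle of mathematical induction, the result holds for all r ≥ 23.
Hence the smallest such n_0 is 23.

n_0 = 23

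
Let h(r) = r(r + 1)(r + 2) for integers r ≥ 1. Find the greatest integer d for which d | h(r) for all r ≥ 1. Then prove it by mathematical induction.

d = 6

Computing the first values: h(1) = 6 and h(2) = 24; gcd(6, 24) = 6, so d ≤ 6.
We prove 6 | r(r + 1)(r + 2) for all r ≥ 1 by induction on r.
Base step (r = 1): h(1) = 6 = 6·(1), so 6 | h(1).
For the inductive step, assume it holds for an arbitrary m ≥ 1, i.e. 6 | h(m). Then
h(m+1) − h(m) = (m+1)·(m+2)·(m+3) − m·(m+1)·(m+2) = (m+1)·(m+2)·[(m+3) − m] = 3·(m+1)·(m+2). The product of 2 consecutive integers is divisible by (2)! = 2, so h(m+1) − h(m) is divisible by 3·2 = 6. By the inductive hypothesis 6 | h(m), hence 6 | h(m+1).
By induction, the statement is established for all r ≥ 1.
Therefore the largest such d is 6.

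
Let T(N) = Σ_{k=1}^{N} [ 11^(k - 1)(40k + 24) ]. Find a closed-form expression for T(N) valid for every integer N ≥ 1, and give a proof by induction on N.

We claim T(N) = 2·11^N(2N + 1) - 2 for all N ≥ 1.
When N = 1: T(1) = 64, and the closed form gives 64. They agree.
Inductive step: assume the claim holds for N = k, so T(k) = 2·11^k(2k + 1) - 2.
Then T(k+1) = T(k) + (11^k(40k + 64)) = (2·11^k(2k + 1) - 2) + (11^k(40k + 64)).
Simplifying, T(k+1) = 44·11^k·k + 66·11^k - 2 = 2·11^(k+1)(2(k+1) + 1) - 2,
which is the closed form with N = k+1.
By induction, the statement is established for all N ≥ 1.

T(N) = 2·11^N(2N + 1) - 2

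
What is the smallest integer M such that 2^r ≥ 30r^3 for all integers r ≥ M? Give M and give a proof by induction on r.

M = 18

At r = 17: 131072 < 147390, so the inequality fails and M ≥ 18. We prove 2^r ≥ 30r^3 for all r ≥ 18.
Base step (r = 18): 2^r = 262144 and 30r^3 = 174960, so 262144 ≥ 174960.
Inductive step: suppose the statement holds for some m ≥ 18, so 2^m ≥ 30m^3.
Then 2^(m + 1) = 2·(2^m) ≥ 2·(30m^3).
Also, for m ≥ 18 we have 2·(30m^3) ≥ 30(m+1)^3, since 2 ≥ (1 + 1/m)^3 for all m ≥ 18.
Combining, 2^(m + 1) ≥ 30(m+1)^3.
By the principle of mathematical induction, the result holds for all r ≥ 18.
Hence the smallest such M is 18.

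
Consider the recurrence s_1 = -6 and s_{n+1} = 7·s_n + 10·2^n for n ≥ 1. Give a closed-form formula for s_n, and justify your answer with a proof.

s_n = -2^(n + 1) - 2·7^(n - 1)

Computing the first terms: s_1 = -6, s_2 = -22, s_3 = -114. This suggests s_n = -2^(n + 1) - 2·7^(n - 1).
Base step (n = 1): the formula gives -6 = -6 = s_1.
For the inductive step, assume it holds for an arbitrary p ≥ 1, so s_p = -2^(p + 1) - 2·7^(p - 1).
Then s_{p+1} = 7·s_p + 10·2^p = 7·(-2^(p + 1) - 2·7^(p - 1)) + 10·2^p = -2^(p + 2) - 2·7^p = -2^((p+1) + 1) - 2·7^((p+1) - 1),
which is the claimed formula at n = p+1.
This completes the induction.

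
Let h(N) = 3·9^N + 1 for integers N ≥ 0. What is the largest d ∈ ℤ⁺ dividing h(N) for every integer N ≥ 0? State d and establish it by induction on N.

d = 4

Computing the first values: h(0) = 4 and h(1) = 28; gcd(4, 28) = 4, so d ≤ 4.
We prove 4 | 3·9^N + 1 for all N ≥ 0 by induction on N.
When N = 0: h(0) = 4 = 4·(1), so 4 | h(0).
Inductive step: assume the claim holds for N = i, i.e. 4 | h(i). Then
h(i+1) = 3·9^(i+1) + 1 = 9·(3·9^i + 1) - 8 = 9·h(i) - 8. The first term is divisible by 4 by the inductive hypothesis, and -8 is divisible by 4. Hence 4 | h(i+1).
By induction, the statement is established for all N ≥ 0.
Therefore the largest such d is 4.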